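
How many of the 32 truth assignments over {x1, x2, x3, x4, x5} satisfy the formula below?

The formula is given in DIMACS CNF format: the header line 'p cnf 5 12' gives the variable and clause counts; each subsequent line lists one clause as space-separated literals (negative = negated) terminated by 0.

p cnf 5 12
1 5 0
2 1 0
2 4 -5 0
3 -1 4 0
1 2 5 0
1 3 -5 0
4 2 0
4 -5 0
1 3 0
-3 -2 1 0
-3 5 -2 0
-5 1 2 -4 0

There are 2^5 = 32 truth assignments over (x1, x2, x3, x4, x5).
Split on x5. With x5 = True, the clauses containing x5 are satisfied and ¬x5 drops from the rest; 4 of the 2^4 = 16 assignments to the other variables satisfy what remains.
With x5 = False, by the same count on the reduced clause set, 3 assignments work.
Total: 4 + 3 = 7.

7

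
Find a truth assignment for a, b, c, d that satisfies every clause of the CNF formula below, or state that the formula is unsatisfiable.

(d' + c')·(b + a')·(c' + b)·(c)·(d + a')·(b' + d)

UNSATISFIABLE

Unit clause (c) forces c = 1.
Unit clause (d') forces d = 0.
Unit clause (b) forces b = 1.
That conflicts with the unit clause (b').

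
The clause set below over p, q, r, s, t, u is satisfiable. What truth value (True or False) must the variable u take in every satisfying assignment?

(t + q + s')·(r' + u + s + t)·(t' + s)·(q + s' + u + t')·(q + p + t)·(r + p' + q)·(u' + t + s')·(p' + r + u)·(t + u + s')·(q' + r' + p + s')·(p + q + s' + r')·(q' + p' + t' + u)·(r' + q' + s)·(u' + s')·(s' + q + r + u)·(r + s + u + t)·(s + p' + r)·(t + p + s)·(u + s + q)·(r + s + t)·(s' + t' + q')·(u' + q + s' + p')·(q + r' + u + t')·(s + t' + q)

True

Suppose u = 0.
Case t = 0:
Unit clause (s') forces s = 0.
Unit clause (r') forces r = 0.
That conflicts with the unit clause (r).
Undo t and try t = 1.
Unit clause (s) forces s = 1.
Unit clause (q) forces q = 1.
That conflicts with the unit clause (q').
Neither t = 1 nor t = 0 works.
So every satisfying assignment has u = True.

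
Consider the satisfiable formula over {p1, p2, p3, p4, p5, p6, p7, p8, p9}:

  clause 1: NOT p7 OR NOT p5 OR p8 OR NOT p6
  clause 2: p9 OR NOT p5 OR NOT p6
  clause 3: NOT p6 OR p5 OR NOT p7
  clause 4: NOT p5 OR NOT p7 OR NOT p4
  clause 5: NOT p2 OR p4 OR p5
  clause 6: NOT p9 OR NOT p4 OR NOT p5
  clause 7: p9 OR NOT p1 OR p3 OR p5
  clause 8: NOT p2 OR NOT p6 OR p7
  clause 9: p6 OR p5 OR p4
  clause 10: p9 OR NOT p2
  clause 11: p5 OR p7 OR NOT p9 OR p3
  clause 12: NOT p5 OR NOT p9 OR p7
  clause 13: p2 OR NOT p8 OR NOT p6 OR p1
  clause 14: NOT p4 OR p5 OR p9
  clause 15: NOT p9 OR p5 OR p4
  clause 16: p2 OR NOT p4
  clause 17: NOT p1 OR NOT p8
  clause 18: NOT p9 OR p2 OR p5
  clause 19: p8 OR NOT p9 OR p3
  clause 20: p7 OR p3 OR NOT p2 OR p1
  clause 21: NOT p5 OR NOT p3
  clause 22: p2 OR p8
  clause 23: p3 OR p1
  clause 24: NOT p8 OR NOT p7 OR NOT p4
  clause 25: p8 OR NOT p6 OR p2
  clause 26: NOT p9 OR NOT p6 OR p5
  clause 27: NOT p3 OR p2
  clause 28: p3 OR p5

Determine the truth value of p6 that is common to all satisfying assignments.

False

Suppose p6 = true.
Suppose p9 = true.
Unit clause (p5) forces p5 = true.
Unit clause (NOT p4) forces p4 = false.
Unit clause (p7) forces p7 = true.
Unit clause (p8) forces p8 = true.
Unit clause (NOT p1) forces p1 = false.
Unit clause (p2) forces p2 = true.
Unit clause (NOT p3) forces p3 = false.
But (p3) is also a unit clause — contradiction.
Undo p9 and try p9 = false.
Unit clause (NOT p5) forces p5 = false.
Unit clause (NOT p7) forces p7 = false.
Unit clause (NOT p2) forces p2 = false.
Unit clause (NOT p4) forces p4 = false.
Unit clause (p8) forces p8 = true.
Unit clause (p1) forces p1 = true.
But (NOT p1) is also a unit clause — contradiction.
Neither p9 = true nor p9 = false works.
So every satisfying assignment has p6 = False.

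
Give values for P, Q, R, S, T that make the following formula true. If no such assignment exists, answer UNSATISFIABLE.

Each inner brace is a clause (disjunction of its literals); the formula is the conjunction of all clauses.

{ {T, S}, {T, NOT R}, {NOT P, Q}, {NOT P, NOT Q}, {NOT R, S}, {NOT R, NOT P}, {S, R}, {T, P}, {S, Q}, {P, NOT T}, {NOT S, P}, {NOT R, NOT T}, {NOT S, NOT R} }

UNSATISFIABLE

Branch on T: set T = true.
From the singleton clause (P), P = true.
From the singleton clause (Q), Q = true.
That conflicts with the unit clause (NOT Q).
So T must be the other value — set T = false.
From the singleton clause (S), S = true.
From the singleton clause (NOT R), R = false.
From the singleton clause (P), P = true.
From the singleton clause (Q), Q = true.
That conflicts with the unit clause (NOT Q).
Both values of T lead to a conflict.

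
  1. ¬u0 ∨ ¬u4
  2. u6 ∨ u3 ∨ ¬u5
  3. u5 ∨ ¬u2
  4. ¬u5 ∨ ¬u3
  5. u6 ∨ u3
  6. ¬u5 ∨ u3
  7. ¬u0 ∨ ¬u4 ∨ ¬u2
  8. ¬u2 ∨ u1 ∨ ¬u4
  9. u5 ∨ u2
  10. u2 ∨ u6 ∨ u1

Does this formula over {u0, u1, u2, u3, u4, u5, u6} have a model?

Branch on u0: set u0 = False.
Branch on u5: set u5 = True.
From the singleton clause (¬u3), u3 = False.
That conflicts with the unit clause (u3).
Backtrack on u5: now try u5 = False.
From the singleton clause (¬u2), u2 = False.
That conflicts with the unit clause (u2).
Both values of u5 lead to a conflict.
Backtrack on u0: now try u0 = True.
From the singleton clause (¬u4), u4 = False.
Branch on u5: set u5 = True.
From the singleton clause (¬u3), u3 = False.
That conflicts with the unit clause (u3).
Backtrack on u5: now try u5 = False.
From the singleton clause (¬u2), u2 = False.
That conflicts with the unit clause (u2).
Both values of u5 lead to a conflict.
Both values of u0 lead to a conflict.
No assignment satisfies every clause.

No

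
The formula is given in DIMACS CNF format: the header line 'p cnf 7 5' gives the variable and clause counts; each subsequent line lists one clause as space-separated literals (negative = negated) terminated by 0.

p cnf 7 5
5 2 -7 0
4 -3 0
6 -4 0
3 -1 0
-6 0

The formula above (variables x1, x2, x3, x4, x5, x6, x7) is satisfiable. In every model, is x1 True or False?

False

Suppose x1 = True.
(x3) alone gives x3 = True.
(x4) alone gives x4 = True.
(x6) alone gives x6 = True.
Now (¬x6) is unsatisfied and unit — conflict.
So every satisfying assignment has x1 = False.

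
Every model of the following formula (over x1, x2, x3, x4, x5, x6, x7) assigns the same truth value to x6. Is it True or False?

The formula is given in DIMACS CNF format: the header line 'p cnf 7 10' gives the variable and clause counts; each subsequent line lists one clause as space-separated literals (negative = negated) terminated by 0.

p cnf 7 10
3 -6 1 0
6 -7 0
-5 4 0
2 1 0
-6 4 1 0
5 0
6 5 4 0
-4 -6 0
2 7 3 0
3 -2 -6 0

Suppose x6 = True.
(x5) alone gives x5 = True.
(x4) alone gives x4 = True.
Now (¬x4) is unsatisfied and unit — conflict.
So every satisfying assignment has x6 = False.

False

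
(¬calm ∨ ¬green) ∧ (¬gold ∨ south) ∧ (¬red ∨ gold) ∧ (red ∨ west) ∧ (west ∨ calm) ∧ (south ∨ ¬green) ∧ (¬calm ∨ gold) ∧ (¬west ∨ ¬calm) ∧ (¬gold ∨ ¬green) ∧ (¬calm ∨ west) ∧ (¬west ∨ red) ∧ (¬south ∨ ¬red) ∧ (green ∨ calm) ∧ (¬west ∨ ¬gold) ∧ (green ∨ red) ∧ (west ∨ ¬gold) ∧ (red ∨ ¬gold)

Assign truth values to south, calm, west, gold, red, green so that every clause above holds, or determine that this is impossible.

Branch on calm: set calm = False.
(west) alone gives west = True.
(red) alone gives red = True.
(gold) alone gives gold = True.
But (¬gold) is also a unit clause — contradiction.
Undo calm and try calm = True.
(¬green) alone gives green = False.
(gold) alone gives gold = True.
(south) alone gives south = True.
(¬west) alone gives west = False.
But (west) is also a unit clause — contradiction.
Either choice for calm ends in contradiction.

UNSATISFIABLE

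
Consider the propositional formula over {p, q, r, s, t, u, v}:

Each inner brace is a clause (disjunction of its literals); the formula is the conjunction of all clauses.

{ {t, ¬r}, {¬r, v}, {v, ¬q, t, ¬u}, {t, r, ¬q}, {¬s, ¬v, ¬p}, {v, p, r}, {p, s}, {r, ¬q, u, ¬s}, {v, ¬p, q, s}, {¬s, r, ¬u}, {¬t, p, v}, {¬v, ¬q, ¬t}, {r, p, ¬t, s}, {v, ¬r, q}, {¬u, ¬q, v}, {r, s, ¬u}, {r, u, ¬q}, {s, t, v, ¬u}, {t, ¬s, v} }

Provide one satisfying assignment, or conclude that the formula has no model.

Suppose t = True.
Suppose r = True.
From the singleton clause (v), v = True.
From the singleton clause (¬q), q = False.
Suppose s = True.
From the singleton clause (¬p), p = False.
All clauses hold; u can take either value.

p=False; q=False; r=True; s=True; t=True; u=False; v=True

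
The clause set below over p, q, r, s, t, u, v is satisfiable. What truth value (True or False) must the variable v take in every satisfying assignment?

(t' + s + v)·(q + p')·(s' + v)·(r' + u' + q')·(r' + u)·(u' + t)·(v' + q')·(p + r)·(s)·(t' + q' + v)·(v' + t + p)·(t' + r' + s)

True

Suppose v = 0.
The clause (s') is unit, so s = 0.
Now (s) is unsatisfied and unit — conflict.
So every satisfying assignment has v = True.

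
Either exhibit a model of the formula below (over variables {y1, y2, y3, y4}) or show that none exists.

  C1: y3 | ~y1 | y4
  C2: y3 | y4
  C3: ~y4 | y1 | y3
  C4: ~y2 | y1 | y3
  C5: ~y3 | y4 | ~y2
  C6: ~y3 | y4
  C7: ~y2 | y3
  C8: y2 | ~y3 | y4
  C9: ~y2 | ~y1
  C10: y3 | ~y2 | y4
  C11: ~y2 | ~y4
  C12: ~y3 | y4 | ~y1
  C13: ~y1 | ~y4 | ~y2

Branch on y3: set y3 = 1.
The clause (y4) is unit, so y4 = 1.
The clause (~y2) is unit, so y2 = 0.
No clause remains; y1 is free.

y1 ↦ 1, y2 ↦ 0, y3 ↦ 1, y4 ↦ 1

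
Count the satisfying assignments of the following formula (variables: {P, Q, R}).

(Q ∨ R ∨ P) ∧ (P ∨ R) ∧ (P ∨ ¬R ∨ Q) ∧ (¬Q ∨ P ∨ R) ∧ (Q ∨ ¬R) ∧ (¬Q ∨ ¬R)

2

There are 2^3 = 8 truth assignments over (P, Q, R).
Check each against the 6 clauses (columns in the order P, Q, R):
  F F F  ✗ fails (Q ∨ R ∨ P)
  F F T  ✗ fails (P ∨ ¬R ∨ Q)
  F T F  ✗ fails (P ∨ R)
  F T T  ✗ fails (¬Q ∨ ¬R)
  T F F  ✓ satisfies all
  T F T  ✗ fails (Q ∨ ¬R)
  T T F  ✓ satisfies all
  T T T  ✗ fails (¬Q ∨ ¬R)
2 of the 8 rows are models.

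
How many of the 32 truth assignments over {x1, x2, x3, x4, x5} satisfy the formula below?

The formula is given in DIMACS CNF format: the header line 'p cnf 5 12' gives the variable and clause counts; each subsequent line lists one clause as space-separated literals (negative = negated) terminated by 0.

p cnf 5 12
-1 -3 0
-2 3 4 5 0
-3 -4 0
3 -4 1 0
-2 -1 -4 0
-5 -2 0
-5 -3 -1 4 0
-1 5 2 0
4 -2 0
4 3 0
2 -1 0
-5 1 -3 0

There are 2^5 = 32 truth assignments over (x1, x2, x3, x4, x5).
Split on x5. With x5 = True, the clauses containing x5 are satisfied and ¬x5 drops from the rest; 0 of the 2^4 = 16 assignments to the other variables satisfy what remains.
With x5 = False, by the same count on the reduced clause set, 1 assignment works.
Total: 0 + 1 = 1.

1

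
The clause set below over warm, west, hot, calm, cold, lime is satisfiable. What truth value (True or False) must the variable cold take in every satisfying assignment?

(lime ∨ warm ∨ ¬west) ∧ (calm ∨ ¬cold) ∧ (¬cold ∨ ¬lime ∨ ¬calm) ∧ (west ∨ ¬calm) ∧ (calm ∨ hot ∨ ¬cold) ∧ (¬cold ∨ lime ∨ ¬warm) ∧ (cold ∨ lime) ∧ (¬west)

Suppose cold = True.
(calm) alone gives calm = True.
(¬lime) alone gives lime = False.
(west) alone gives west = True.
But (¬west) is also a unit clause — contradiction.
So every satisfying assignment has cold = False.

False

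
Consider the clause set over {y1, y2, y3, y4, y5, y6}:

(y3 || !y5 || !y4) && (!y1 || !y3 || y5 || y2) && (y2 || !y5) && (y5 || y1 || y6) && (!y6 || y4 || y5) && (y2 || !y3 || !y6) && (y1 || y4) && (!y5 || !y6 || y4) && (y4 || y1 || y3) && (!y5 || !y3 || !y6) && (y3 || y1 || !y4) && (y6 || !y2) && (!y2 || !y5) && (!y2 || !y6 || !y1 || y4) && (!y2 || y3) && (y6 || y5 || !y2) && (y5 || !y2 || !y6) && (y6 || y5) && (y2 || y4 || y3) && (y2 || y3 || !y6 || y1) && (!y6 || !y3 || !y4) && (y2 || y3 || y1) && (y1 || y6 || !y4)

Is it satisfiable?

Try y2 = false.
(!y5) alone gives y5 = false.
(y6) alone gives y6 = true.
(y4) alone gives y4 = true.
(!y3) alone gives y3 = false.
(y1) alone gives y1 = true.
Every clause now holds.
A satisfying assignment: y1=true, y2=false, y3=false, y4=true, y5=false, y6=true.

Yes, satisfiable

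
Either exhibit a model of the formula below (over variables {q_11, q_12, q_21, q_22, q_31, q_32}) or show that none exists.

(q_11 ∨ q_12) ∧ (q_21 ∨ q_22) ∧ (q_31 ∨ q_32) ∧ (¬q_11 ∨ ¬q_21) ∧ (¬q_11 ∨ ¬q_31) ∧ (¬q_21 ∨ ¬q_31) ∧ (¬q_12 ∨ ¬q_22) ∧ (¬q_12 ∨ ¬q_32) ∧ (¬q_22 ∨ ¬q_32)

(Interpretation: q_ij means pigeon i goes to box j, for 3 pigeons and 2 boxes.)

Suppose q_11 = True.
(¬q_21) alone gives q_21 = False.
(q_22) alone gives q_22 = True.
(¬q_31) alone gives q_31 = False.
(q_32) alone gives q_32 = True.
That conflicts with the unit clause (¬q_32).
Backtrack on q_11: now try q_11 = False.
(q_12) alone gives q_12 = True.
(¬q_22) alone gives q_22 = False.
(q_21) alone gives q_21 = True.
(¬q_31) alone gives q_31 = False.
(q_32) alone gives q_32 = True.
That conflicts with the unit clause (¬q_32).
Either choice for q_11 ends in contradiction.

UNSATISFIABLE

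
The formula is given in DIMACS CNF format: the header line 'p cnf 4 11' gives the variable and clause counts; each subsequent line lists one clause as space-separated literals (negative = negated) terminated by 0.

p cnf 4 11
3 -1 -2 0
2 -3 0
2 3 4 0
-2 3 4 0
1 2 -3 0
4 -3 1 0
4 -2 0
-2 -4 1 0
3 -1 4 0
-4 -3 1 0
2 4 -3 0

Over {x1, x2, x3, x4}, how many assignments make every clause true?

There are 2^4 = 16 truth assignments over (x1, x2, x3, x4).
Check each against the 11 clauses (columns in the order x1, x2, x3, x4):
  F F F F  ✗ fails (x2 ∨ x3 ∨ x4)
  F F F T  ✓ satisfies all
  F F T F  ✗ fails (x2 ∨ ¬x3)
  F F T T  ✗ fails (x2 ∨ ¬x3)
  F T F F  ✗ fails (¬x2 ∨ x3 ∨ x4)
  F T F T  ✗ fails (¬x2 ∨ ¬x4 ∨ x1)
  F T T F  ✗ fails (x4 ∨ ¬x3 ∨ x1)
  F T T T  ✗ fails (¬x2 ∨ ¬x4 ∨ x1)
  T F F F  ✗ fails (x2 ∨ x3 ∨ x4)
  T F F T  ✓ satisfies all
  T F T F  ✗ fails (x2 ∨ ¬x3)
  T F T T  ✗ fails (x2 ∨ ¬x3)
  T T F F  ✗ fails (x3 ∨ ¬x1 ∨ ¬x2)
  T T F T  ✗ fails (x3 ∨ ¬x1 ∨ ¬x2)
  T T T F  ✗ fails (x4 ∨ ¬x2)
  T T T T  ✓ satisfies all
3 of the 16 rows are models.

3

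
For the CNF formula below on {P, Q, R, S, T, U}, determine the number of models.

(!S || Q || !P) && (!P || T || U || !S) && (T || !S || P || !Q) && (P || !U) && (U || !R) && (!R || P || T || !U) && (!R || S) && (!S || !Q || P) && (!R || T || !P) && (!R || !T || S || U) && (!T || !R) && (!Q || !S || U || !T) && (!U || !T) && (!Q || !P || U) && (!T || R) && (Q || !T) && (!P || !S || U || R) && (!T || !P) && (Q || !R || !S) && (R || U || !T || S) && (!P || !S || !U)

There are 2^6 = 64 truth assignments over (P, Q, R, S, T, U).
Split on P. With P = true, the clauses containing P are satisfied and !P drops from the rest; 3 of the 2^5 = 32 assignments to the other variables satisfy what remains.
With P = false, by the same count on the reduced clause set, 3 assignments work.
Total: 3 + 3 = 6.

6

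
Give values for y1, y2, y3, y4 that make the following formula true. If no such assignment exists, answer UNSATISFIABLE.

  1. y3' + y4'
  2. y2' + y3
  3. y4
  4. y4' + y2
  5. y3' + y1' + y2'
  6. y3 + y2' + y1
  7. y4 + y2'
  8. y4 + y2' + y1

Unit clause (y4) forces y4 = 1.
Unit clause (y3') forces y3 = 0.
Unit clause (y2') forces y2 = 0.
Now (y2) is unsatisfied and unit — conflict.

UNSATISFIABLE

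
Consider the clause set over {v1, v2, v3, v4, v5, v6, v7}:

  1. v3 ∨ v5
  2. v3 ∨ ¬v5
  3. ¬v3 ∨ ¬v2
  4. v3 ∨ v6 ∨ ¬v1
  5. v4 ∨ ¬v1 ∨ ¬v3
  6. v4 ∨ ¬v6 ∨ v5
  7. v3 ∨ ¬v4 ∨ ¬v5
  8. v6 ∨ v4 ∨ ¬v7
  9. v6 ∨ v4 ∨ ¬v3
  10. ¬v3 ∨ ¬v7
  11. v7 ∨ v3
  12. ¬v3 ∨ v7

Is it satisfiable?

No

Suppose v3 = True.
(¬v2) alone gives v2 = False.
(¬v7) alone gives v7 = False.
That conflicts with the unit clause (v7).
That branch fails; take v3 = False instead.
(v5) alone gives v5 = True.
That conflicts with the unit clause (¬v5).
Either choice for v3 ends in contradiction.
No assignment satisfies every clause.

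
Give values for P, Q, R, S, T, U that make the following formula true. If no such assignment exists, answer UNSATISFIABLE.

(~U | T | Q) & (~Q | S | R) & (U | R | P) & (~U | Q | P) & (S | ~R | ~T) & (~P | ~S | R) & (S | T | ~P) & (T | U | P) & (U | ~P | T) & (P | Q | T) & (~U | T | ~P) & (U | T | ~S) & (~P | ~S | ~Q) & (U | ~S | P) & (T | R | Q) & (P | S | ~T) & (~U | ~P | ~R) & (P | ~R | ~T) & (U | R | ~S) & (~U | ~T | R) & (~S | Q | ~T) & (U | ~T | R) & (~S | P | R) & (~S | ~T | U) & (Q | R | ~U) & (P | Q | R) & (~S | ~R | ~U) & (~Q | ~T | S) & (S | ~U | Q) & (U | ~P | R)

P ↦ 0; Q ↦ 1; R ↦ 1; S ↦ 0; T ↦ 0; U ↦ 1

Suppose U = 1.
Suppose T = 0.
From the singleton clause (Q), Q = 1.
From the singleton clause (~P), P = 0.
Suppose S = 0.
From the singleton clause (R), R = 1.
All clauses are satisfied.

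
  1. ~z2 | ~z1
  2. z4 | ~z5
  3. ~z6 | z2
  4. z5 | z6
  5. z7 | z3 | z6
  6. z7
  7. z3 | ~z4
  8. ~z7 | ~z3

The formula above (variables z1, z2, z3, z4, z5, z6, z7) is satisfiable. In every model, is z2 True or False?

True

Suppose z2 = 0.
(~z6) alone gives z6 = 0.
(z5) alone gives z5 = 1.
(z4) alone gives z4 = 1.
(z7) alone gives z7 = 1.
(z3) alone gives z3 = 1.
But (~z3) is also a unit clause — contradiction.
So every satisfying assignment has z2 = True.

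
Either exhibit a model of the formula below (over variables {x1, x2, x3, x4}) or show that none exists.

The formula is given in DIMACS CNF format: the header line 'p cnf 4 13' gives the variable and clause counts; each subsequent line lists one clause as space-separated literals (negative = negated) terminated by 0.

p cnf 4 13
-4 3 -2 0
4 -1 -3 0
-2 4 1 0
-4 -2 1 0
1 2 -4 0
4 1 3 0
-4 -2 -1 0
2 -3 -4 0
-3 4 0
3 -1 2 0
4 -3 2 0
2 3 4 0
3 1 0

Case x3 = False:
(x1) alone gives x1 = True.
(x2) alone gives x2 = True.
(¬x4) alone gives x4 = False.
All clauses are satisfied.

x1=True, x2=True, x3=False, x4=False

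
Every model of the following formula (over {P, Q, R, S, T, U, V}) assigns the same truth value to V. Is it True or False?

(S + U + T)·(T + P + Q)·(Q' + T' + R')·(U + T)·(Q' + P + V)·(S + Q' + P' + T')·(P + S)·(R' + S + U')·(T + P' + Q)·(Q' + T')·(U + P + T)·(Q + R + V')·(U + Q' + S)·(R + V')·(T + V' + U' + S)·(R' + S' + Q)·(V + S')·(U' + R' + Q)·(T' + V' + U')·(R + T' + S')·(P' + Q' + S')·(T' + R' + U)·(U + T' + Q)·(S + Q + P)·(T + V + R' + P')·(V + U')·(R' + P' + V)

True

Suppose V = 0.
The clause (S') is unit, so S = 0.
The clause (P) is unit, so P = 1.
The clause (U') is unit, so U = 0.
The clause (T) is unit, so T = 1.
The clause (Q') is unit, so Q = 0.
Now (Q) is unsatisfied and unit — conflict.
So every satisfying assignment has V = True.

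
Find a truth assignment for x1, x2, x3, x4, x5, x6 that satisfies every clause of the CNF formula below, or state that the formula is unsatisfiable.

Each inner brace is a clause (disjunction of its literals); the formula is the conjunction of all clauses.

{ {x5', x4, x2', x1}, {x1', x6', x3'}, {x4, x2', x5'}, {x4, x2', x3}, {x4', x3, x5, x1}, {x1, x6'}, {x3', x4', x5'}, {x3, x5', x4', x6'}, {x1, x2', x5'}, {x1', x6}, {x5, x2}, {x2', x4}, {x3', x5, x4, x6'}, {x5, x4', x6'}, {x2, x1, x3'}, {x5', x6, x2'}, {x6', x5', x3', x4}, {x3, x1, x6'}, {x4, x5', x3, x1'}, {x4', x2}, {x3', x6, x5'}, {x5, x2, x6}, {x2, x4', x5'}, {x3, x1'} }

Try x1 = 0.
Unit clause (x6') forces x6 = 0.
Try x2 = 1.
Unit clause (x5') forces x5 = 0.
Unit clause (x4) forces x4 = 1.
Unit clause (x3) forces x3 = 1.
This assignment satisfies each clause.

x1=0,  x2=1,  x3=1,  x4=1,  x5=0,  x6=0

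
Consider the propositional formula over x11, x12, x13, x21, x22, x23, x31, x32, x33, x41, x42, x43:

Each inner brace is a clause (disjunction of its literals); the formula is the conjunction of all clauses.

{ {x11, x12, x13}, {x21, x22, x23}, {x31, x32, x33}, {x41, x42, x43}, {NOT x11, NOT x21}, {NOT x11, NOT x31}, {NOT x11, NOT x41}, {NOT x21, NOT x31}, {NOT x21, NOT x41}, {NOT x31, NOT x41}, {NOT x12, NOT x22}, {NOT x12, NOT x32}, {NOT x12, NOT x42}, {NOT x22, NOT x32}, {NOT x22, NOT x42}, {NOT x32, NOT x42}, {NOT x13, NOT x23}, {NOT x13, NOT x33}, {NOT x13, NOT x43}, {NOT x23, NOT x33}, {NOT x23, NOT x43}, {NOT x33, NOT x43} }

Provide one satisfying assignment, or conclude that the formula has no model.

UNSATISFIABLE

Case x11 = false:
Case x12 = true:
From the singleton clause (NOT x22), x22 = false.
From the singleton clause (NOT x32), x32 = false.
From the singleton clause (NOT x42), x42 = false.
Case x21 = true:
From the singleton clause (NOT x31), x31 = false.
From the singleton clause (x33), x33 = true.
From the singleton clause (NOT x41), x41 = false.
From the singleton clause (x43), x43 = true.
That conflicts with the unit clause (NOT x43).
That branch fails; take x21 = false instead.
From the singleton clause (x23), x23 = true.
From the singleton clause (NOT x13), x13 = false.
From the singleton clause (NOT x33), x33 = false.
From the singleton clause (x31), x31 = true.
From the singleton clause (NOT x41), x41 = false.
From the singleton clause (x43), x43 = true.
That conflicts with the unit clause (NOT x43).
Both values of x21 lead to a conflict.
That branch fails; take x12 = false instead.
From the singleton clause (x13), x13 = true.
From the singleton clause (NOT x23), x23 = false.
From the singleton clause (NOT x33), x33 = false.
From the singleton clause (NOT x43), x43 = false.
Case x21 = true:
From the singleton clause (NOT x31), x31 = false.
From the singleton clause (x32), x32 = true.
From the singleton clause (NOT x41), x41 = false.
From the singleton clause (x42), x42 = true.
That conflicts with the unit clause (NOT x42).
That branch fails; take x21 = false instead.
From the singleton clause (x22), x22 = true.
From the singleton clause (NOT x32), x32 = false.
From the singleton clause (x31), x31 = true.
From the singleton clause (NOT x41), x41 = false.
From the singleton clause (x42), x42 = true.
That conflicts with the unit clause (NOT x42).
Both values of x21 lead to a conflict.
Both values of x12 lead to a conflict.
That branch fails; take x11 = true instead.
From the singleton clause (NOT x21), x21 = false.
From the singleton clause (NOT x31), x31 = false.
From the singleton clause (NOT x41), x41 = false.
Case x22 = true:
From the singleton clause (NOT x12), x12 = false.
From the singleton clause (NOT x32), x32 = false.
From the singleton clause (x33), x33 = true.
From the singleton clause (NOT x42), x42 = false.
From the singleton clause (x43), x43 = true.
That conflicts with the unit clause (NOT x43).
That branch fails; take x22 = false instead.
From the singleton clause (x23), x23 = true.
From the singleton clause (NOT x13), x13 = false.
From the singleton clause (NOT x33), x33 = false.
From the singleton clause (x32), x32 = true.
From the singleton clause (NOT x12), x12 = false.
From the singleton clause (NOT x42), x42 = false.
From the singleton clause (x43), x43 = true.
That conflicts with the unit clause (NOT x43).
Both values of x22 lead to a conflict.
Both values of x11 lead to a conflict.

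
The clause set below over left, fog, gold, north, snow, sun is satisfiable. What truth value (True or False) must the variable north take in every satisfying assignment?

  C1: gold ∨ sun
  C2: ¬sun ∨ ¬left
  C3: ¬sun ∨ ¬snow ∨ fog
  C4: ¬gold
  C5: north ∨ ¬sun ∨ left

True

Suppose north = False.
From the singleton clause (¬gold), gold = False.
From the singleton clause (sun), sun = True.
From the singleton clause (¬left), left = False.
But (left) is also a unit clause — contradiction.
So every satisfying assignment has north = True.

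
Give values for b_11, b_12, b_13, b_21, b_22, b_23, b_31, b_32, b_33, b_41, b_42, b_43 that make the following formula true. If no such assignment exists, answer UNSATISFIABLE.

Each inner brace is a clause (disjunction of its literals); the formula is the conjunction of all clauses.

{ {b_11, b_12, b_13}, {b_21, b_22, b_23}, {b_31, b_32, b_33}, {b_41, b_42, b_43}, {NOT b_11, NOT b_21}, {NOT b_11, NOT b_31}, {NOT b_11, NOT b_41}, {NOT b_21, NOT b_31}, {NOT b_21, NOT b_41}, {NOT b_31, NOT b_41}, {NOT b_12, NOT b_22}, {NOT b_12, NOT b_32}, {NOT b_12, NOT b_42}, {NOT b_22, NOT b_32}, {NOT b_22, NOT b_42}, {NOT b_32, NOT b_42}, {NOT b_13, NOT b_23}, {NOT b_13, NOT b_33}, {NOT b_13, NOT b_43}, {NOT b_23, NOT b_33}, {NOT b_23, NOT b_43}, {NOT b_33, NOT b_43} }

Try b_11 = false.
Try b_12 = true.
Unit clause (NOT b_22) forces b_22 = false.
Unit clause (NOT b_32) forces b_32 = false.
Unit clause (NOT b_42) forces b_42 = false.
Try b_21 = true.
Unit clause (NOT b_31) forces b_31 = false.
Unit clause (b_33) forces b_33 = true.
Unit clause (NOT b_41) forces b_41 = false.
Unit clause (b_43) forces b_43 = true.
But (NOT b_43) is also a unit clause — contradiction.
So b_21 must be the other value — set b_21 = false.
Unit clause (b_23) forces b_23 = true.
Unit clause (NOT b_13) forces b_13 = false.
Unit clause (NOT b_33) forces b_33 = false.
Unit clause (b_31) forces b_31 = true.
Unit clause (NOT b_41) forces b_41 = false.
Unit clause (b_43) forces b_43 = true.
But (NOT b_43) is also a unit clause — contradiction.
Either choice for b_21 ends in contradiction.
So b_12 must be the other value — set b_12 = false.
Unit clause (b_13) forces b_13 = true.
Unit clause (NOT b_23) forces b_23 = false.
Unit clause (NOT b_33) forces b_33 = false.
Unit clause (NOT b_43) forces b_43 = false.
Try b_21 = true.
Unit clause (NOT b_31) forces b_31 = false.
Unit clause (b_32) forces b_32 = true.
Unit clause (NOT b_41) forces b_41 = false.
Unit clause (b_42) forces b_42 = true.
But (NOT b_42) is also a unit clause — contradiction.
So b_21 must be the other value — set b_21 = false.
Unit clause (b_22) forces b_22 = true.
Unit clause (NOT b_32) forces b_32 = false.
Unit clause (b_31) forces b_31 = true.
Unit clause (NOT b_41) forces b_41 = false.
Unit clause (b_42) forces b_42 = true.
But (NOT b_42) is also a unit clause — contradiction.
Either choice for b_21 ends in contradiction.
Either choice for b_12 ends in contradiction.
So b_11 must be the other value — set b_11 = true.
Unit clause (NOT b_21) forces b_21 = false.
Unit clause (NOT b_31) forces b_31 = false.
Unit clause (NOT b_41) forces b_41 = false.
Try b_22 = true.
Unit clause (NOT b_12) forces b_12 = false.
Unit clause (NOT b_32) forces b_32 = false.
Unit clause (b_33) forces b_33 = true.
Unit clause (NOT b_42) forces b_42 = false.
Unit clause (b_43) forces b_43 = true.
But (NOT b_43) is also a unit clause — contradiction.
So b_22 must be the other value — set b_22 = false.
Unit clause (b_23) forces b_23 = true.
Unit clause (NOT b_13) forces b_13 = false.
Unit clause (NOT b_33) forces b_33 = false.
Unit clause (b_32) forces b_32 = true.
Unit clause (NOT b_12) forces b_12 = false.
Unit clause (NOT b_42) forces b_42 = false.
Unit clause (b_43) forces b_43 = true.
But (NOT b_43) is also a unit clause — contradiction.
Either choice for b_22 ends in contradiction.
Either choice for b_11 ends in contradiction.

UNSATISFIABLE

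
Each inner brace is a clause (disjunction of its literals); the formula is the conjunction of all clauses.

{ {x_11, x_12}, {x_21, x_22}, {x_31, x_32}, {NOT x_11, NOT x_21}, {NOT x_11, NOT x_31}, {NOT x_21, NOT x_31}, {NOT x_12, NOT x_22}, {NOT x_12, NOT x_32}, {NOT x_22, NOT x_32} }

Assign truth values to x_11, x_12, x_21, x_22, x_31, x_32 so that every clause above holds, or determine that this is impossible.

Case x_11 = true:
(NOT x_21) alone gives x_21 = false.
(x_22) alone gives x_22 = true.
(NOT x_31) alone gives x_31 = false.
(x_32) alone gives x_32 = true.
Now (NOT x_32) is unsatisfied and unit — conflict.
Backtrack on x_11: now try x_11 = false.
(x_12) alone gives x_12 = true.
(NOT x_22) alone gives x_22 = false.
(x_21) alone gives x_21 = true.
(NOT x_31) alone gives x_31 = false.
(x_32) alone gives x_32 = true.
Now (NOT x_32) is unsatisfied and unit — conflict.
Either choice for x_11 ends in contradiction.

UNSATISFIABLE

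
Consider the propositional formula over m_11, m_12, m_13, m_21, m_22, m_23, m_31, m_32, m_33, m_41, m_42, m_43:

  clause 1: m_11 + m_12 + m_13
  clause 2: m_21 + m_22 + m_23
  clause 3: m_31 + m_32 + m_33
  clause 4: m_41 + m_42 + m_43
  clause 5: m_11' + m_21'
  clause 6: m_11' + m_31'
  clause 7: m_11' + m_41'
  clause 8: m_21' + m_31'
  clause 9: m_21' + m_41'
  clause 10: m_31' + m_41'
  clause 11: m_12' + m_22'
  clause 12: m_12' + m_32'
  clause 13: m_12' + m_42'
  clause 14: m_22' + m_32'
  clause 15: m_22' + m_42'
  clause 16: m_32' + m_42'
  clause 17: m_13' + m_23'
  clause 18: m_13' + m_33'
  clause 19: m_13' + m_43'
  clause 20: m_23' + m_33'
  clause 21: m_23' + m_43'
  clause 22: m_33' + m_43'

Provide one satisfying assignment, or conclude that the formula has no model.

UNSATISFIABLE

Suppose m_11 = 0.
Suppose m_12 = 1.
From the singleton clause (m_22'), m_22 = 0.
From the singleton clause (m_32'), m_32 = 0.
From the singleton clause (m_42'), m_42 = 0.
Suppose m_21 = 1.
From the singleton clause (m_31'), m_31 = 0.
From the singleton clause (m_33), m_33 = 1.
From the singleton clause (m_41'), m_41 = 0.
From the singleton clause (m_43), m_43 = 1.
Now (m_43') is unsatisfied and unit — conflict.
Backtrack on m_21: now try m_21 = 0.
From the singleton clause (m_23), m_23 = 1.
From the singleton clause (m_13'), m_13 = 0.
From the singleton clause (m_33'), m_33 = 0.
From the singleton clause (m_31), m_31 = 1.
From the singleton clause (m_41'), m_41 = 0.
From the singleton clause (m_43), m_43 = 1.
Now (m_43') is unsatisfied and unit — conflict.
Either choice for m_21 ends in contradiction.
Backtrack on m_12: now try m_12 = 0.
From the singleton clause (m_13), m_13 = 1.
From the singleton clause (m_23'), m_23 = 0.
From the singleton clause (m_33'), m_33 = 0.
From the singleton clause (m_43'), m_43 = 0.
Suppose m_21 = 1.
From the singleton clause (m_31'), m_31 = 0.
From the singleton clause (m_32), m_32 = 1.
From the singleton clause (m_41'), m_41 = 0.
From the singleton clause (m_42), m_42 = 1.
Now (m_42') is unsatisfied and unit — conflict.
Backtrack on m_21: now try m_21 = 0.
From the singleton clause (m_22), m_22 = 1.
From the singleton clause (m_32'), m_32 = 0.
From the singleton clause (m_31), m_31 = 1.
From the singleton clause (m_41'), m_41 = 0.
From the singleton clause (m_42), m_42 = 1.
Now (m_42') is unsatisfied and unit — conflict.
Either choice for m_21 ends in contradiction.
Either choice for m_12 ends in contradiction.
Backtrack on m_11: now try m_11 = 1.
From the singleton clause (m_21'), m_21 = 0.
From the singleton clause (m_31'), m_31 = 0.
From the singleton clause (m_41'), m_41 = 0.
Suppose m_22 = 1.
From the singleton clause (m_12'), m_12 = 0.
From the singleton clause (m_32'), m_32 = 0.
From the singleton clause (m_33), m_33 = 1.
From the singleton clause (m_42'), m_42 = 0.
From the singleton clause (m_43), m_43 = 1.
Now (m_43') is unsatisfied and unit — conflict.
Backtrack on m_22: now try m_22 = 0.
From the singleton clause (m_23), m_23 = 1.
From the singleton clause (m_13'), m_13 = 0.
From the singleton clause (m_33'), m_33 = 0.
From the singleton clause (m_32), m_32 = 1.
From the singleton clause (m_12'), m_12 = 0.
From the singleton clause (m_42'), m_42 = 0.
From the singleton clause (m_43), m_43 = 1.
Now (m_43') is unsatisfied and unit — conflict.
Either choice for m_22 ends in contradiction.
Either choice for m_11 ends in contradiction.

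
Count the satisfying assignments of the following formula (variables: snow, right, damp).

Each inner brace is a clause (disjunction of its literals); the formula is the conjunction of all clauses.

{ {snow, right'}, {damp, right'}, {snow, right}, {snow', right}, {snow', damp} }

1

There are 2^3 = 8 truth assignments over (snow, right, damp).
Check each against the 5 clauses (columns in the order snow, right, damp):
  F F F  ✗ fails (snow + right)
  F F T  ✗ fails (snow + right)
  F T F  ✗ fails (snow + right')
  F T T  ✗ fails (snow + right')
  T F F  ✗ fails (snow' + right)
  T F T  ✗ fails (snow' + right)
  T T F  ✗ fails (damp + right')
  T T T  ✓ satisfies all
1 of the 8 rows is a model.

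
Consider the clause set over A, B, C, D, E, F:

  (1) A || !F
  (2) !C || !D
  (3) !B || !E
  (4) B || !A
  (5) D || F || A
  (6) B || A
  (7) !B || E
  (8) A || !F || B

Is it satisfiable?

Suppose A = true.
From the singleton clause (B), B = true.
From the singleton clause (!E), E = false.
That conflicts with the unit clause (E).
Undo A and try A = false.
From the singleton clause (!F), F = false.
From the singleton clause (D), D = true.
From the singleton clause (!C), C = false.
From the singleton clause (B), B = true.
From the singleton clause (!E), E = false.
That conflicts with the unit clause (E).
Neither A = true nor A = false works.
No assignment satisfies every clause.

Unsatisfiable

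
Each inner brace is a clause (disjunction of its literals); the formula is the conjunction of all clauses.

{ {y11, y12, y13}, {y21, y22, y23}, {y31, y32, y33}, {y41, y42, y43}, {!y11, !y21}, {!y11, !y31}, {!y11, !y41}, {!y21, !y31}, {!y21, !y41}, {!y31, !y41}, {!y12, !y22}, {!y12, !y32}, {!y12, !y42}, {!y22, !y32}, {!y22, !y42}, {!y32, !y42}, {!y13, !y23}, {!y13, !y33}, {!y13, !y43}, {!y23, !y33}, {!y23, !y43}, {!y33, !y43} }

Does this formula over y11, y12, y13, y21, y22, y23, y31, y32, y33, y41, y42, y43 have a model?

Try y11 = false.
Try y12 = true.
Unit clause (!y22) forces y22 = false.
Unit clause (!y32) forces y32 = false.
Unit clause (!y42) forces y42 = false.
Try y21 = true.
Unit clause (!y31) forces y31 = false.
Unit clause (y33) forces y33 = true.
Unit clause (!y41) forces y41 = false.
Unit clause (y43) forces y43 = true.
But (!y43) is also a unit clause — contradiction.
Undo y21 and try y21 = false.
Unit clause (y23) forces y23 = true.
Unit clause (!y13) forces y13 = false.
Unit clause (!y33) forces y33 = false.
Unit clause (y31) forces y31 = true.
Unit clause (!y41) forces y41 = false.
Unit clause (y43) forces y43 = true.
But (!y43) is also a unit clause — contradiction.
Both values of y21 lead to a conflict.
Undo y12 and try y12 = false.
Unit clause (y13) forces y13 = true.
Unit clause (!y23) forces y23 = false.
Unit clause (!y33) forces y33 = false.
Unit clause (!y43) forces y43 = false.
Try y21 = true.
Unit clause (!y31) forces y31 = false.
Unit clause (y32) forces y32 = true.
Unit clause (!y41) forces y41 = false.
Unit clause (y42) forces y42 = true.
But (!y42) is also a unit clause — contradiction.
Undo y21 and try y21 = false.
Unit clause (y22) forces y22 = true.
Unit clause (!y32) forces y32 = false.
Unit clause (y31) forces y31 = true.
Unit clause (!y41) forces y41 = false.
Unit clause (y42) forces y42 = true.
But (!y42) is also a unit clause — contradiction.
Both values of y21 lead to a conflict.
Both values of y12 lead to a conflict.
Undo y11 and try y11 = true.
Unit clause (!y21) forces y21 = false.
Unit clause (!y31) forces y31 = false.
Unit clause (!y41) forces y41 = false.
Try y22 = true.
Unit clause (!y12) forces y12 = false.
Unit clause (!y32) forces y32 = false.
Unit clause (y33) forces y33 = true.
Unit clause (!y42) forces y42 = false.
Unit clause (y43) forces y43 = true.
But (!y43) is also a unit clause — contradiction.
Undo y22 and try y22 = false.
Unit clause (y23) forces y23 = true.
Unit clause (!y13) forces y13 = false.
Unit clause (!y33) forces y33 = false.
Unit clause (y32) forces y32 = true.
Unit clause (!y12) forces y12 = false.
Unit clause (!y42) forces y42 = false.
Unit clause (y43) forces y43 = true.
But (!y43) is also a unit clause — contradiction.
Both values of y22 lead to a conflict.
Both values of y11 lead to a conflict.
No assignment satisfies every clause.

Unsatisfiable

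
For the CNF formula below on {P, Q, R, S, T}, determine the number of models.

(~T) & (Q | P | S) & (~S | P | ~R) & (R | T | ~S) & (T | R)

5

There are 2^5 = 32 truth assignments over (P, Q, R, S, T).
Split on T. With T = 1, the clauses containing T are satisfied and ~T drops from the rest; 0 of the 2^4 = 16 assignments to the other variables satisfy what remains.
With T = 0, by the same count on the reduced clause set, 5 assignments work.
(One model: P=F, Q=T, R=T, S=F, T=F.)
Total: 0 + 5 = 5.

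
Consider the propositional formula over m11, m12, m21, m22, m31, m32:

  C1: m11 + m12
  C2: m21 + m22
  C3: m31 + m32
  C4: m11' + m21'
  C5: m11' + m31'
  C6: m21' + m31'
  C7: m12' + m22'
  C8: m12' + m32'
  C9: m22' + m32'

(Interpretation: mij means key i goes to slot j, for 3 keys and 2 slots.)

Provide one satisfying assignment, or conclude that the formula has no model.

UNSATISFIABLE

Branch on m11: set m11 = 1.
(m21') alone gives m21 = 0.
(m22) alone gives m22 = 1.
(m31') alone gives m31 = 0.
(m32) alone gives m32 = 1.
That conflicts with the unit clause (m32').
Backtrack on m11: now try m11 = 0.
(m12) alone gives m12 = 1.
(m22') alone gives m22 = 0.
(m21) alone gives m21 = 1.
(m31') alone gives m31 = 0.
(m32) alone gives m32 = 1.
That conflicts with the unit clause (m32').
Either choice for m11 ends in contradiction.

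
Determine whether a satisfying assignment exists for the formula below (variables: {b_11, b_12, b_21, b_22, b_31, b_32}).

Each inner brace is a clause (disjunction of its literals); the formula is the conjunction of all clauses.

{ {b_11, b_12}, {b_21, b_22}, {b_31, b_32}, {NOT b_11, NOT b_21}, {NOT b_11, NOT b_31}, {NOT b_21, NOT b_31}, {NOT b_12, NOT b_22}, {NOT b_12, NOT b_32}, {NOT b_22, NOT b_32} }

Branch on b_11: set b_11 = true.
Unit clause (NOT b_21) forces b_21 = false.
Unit clause (b_22) forces b_22 = true.
Unit clause (NOT b_31) forces b_31 = false.
Unit clause (b_32) forces b_32 = true.
Now (NOT b_32) is unsatisfied and unit — conflict.
So b_11 must be the other value — set b_11 = false.
Unit clause (b_12) forces b_12 = true.
Unit clause (NOT b_22) forces b_22 = false.
Unit clause (b_21) forces b_21 = true.
Unit clause (NOT b_31) forces b_31 = false.
Unit clause (b_32) forces b_32 = true.
Now (NOT b_32) is unsatisfied and unit — conflict.
Either choice for b_11 ends in contradiction.
No assignment satisfies every clause.

No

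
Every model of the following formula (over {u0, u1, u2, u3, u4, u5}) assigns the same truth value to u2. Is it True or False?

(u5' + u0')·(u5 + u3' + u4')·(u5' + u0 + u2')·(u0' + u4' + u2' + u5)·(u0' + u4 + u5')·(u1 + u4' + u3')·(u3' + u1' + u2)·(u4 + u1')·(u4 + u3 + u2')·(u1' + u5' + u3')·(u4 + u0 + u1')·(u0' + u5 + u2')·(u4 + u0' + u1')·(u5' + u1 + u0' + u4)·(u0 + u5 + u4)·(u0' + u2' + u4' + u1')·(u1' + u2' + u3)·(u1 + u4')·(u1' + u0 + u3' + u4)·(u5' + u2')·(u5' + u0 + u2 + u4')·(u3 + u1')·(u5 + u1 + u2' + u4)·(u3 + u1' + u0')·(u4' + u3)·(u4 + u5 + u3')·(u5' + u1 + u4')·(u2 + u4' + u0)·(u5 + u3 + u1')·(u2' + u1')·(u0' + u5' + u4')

False

Suppose u2 = 1.
(u5') alone gives u5 = 0.
(u0') alone gives u0 = 0.
(u4) alone gives u4 = 1.
(u3') alone gives u3 = 0.
Now (u3) is unsatisfied and unit — conflict.
So every satisfying assignment has u2 = False.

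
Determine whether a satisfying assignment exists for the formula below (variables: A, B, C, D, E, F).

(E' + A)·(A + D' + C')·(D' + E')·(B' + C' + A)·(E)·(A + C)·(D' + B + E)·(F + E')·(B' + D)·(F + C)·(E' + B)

(E) alone gives E = 1.
(A) alone gives A = 1.
(D') alone gives D = 0.
(F) alone gives F = 1.
(B') alone gives B = 0.
That conflicts with the unit clause (B).
No assignment satisfies every clause.

No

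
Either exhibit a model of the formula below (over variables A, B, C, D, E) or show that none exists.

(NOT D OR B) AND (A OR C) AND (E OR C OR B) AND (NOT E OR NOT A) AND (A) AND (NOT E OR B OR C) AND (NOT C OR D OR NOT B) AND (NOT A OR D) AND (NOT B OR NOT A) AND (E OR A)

Unit clause (A) forces A = true.
Unit clause (NOT E) forces E = false.
Unit clause (D) forces D = true.
Unit clause (B) forces B = true.
Now (NOT B) is unsatisfied and unit — conflict.

UNSATISFIABLE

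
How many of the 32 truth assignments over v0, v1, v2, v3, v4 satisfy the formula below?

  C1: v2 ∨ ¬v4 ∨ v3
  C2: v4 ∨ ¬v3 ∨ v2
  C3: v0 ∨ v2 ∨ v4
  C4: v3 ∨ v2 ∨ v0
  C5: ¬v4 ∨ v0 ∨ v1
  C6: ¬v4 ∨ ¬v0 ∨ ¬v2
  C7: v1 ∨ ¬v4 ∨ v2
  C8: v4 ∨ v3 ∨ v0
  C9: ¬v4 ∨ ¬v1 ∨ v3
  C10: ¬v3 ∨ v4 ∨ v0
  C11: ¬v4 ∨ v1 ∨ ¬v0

There are 2^5 = 32 truth assignments over (v0, v1, v2, v3, v4).
Split on v0. With v0 = True, the clauses containing v0 are satisfied and ¬v0 drops from the rest; 7 of the 2^4 = 16 assignments to the other variables satisfy what remains.
With v0 = False, by the same count on the reduced clause set, 2 assignments work.
Total: 7 + 2 = 9.

9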